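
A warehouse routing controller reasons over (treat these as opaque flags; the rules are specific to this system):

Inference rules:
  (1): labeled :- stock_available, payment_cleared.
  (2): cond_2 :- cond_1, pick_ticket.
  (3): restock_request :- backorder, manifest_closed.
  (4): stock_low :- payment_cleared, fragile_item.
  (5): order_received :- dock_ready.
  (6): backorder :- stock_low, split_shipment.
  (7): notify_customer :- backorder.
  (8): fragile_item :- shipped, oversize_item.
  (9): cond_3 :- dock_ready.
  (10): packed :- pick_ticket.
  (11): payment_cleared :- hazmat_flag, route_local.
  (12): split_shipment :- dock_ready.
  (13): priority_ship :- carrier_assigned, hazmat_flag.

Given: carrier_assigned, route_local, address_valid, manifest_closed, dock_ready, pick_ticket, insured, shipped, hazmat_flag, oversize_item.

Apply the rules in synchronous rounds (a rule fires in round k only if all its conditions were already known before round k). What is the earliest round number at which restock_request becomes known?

Round 1 fires (5), (8), (9), (10), (11), (12), (13), giving order_received, fragile_item, cond_3, packed, payment_cleared, split_shipment, priority_ship.
Round 2 fires (4), giving stock_low.
Round 3 fires (6), giving backorder.
Round 4 fires (3), (7), giving restock_request, notify_customer.
restock_request first appears in round 4.

4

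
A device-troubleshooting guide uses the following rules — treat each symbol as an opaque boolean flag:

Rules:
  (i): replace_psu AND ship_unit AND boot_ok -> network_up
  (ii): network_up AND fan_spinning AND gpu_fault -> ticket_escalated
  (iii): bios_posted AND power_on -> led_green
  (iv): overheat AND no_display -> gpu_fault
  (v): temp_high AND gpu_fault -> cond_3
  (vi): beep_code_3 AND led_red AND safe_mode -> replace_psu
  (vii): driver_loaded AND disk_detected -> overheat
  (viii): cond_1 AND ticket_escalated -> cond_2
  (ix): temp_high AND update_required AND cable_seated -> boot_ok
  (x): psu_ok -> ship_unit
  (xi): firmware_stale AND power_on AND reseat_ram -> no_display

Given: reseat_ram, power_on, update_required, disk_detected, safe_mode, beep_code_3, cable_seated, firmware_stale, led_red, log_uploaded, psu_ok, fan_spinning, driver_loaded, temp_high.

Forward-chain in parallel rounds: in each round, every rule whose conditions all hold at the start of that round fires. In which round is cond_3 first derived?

[1] (vi) [beep_code_3 AND led_red AND safe_mode -> replace_psu]; (vii) [driver_loaded AND disk_detected -> overheat]; (ix) [temp_high AND update_required AND cable_seated -> boot_ok]; (x) [psu_ok -> ship_unit]; (xi) [firmware_stale AND power_on AND reseat_ram -> no_display]. ⇒ new: replace_psu, overheat, boot_ok, ship_unit, no_display.
[2] (i) [replace_psu AND ship_unit AND boot_ok -> network_up]; (iv) [overheat AND no_display -> gpu_fault]. ⇒ new: network_up, gpu_fault.
[3] (ii) [network_up AND fan_spinning AND gpu_fault -> ticket_escalated]; (v) [temp_high AND gpu_fault -> cond_3]. ⇒ new: ticket_escalated, cond_3.
cond_3 first appears in round 3.

3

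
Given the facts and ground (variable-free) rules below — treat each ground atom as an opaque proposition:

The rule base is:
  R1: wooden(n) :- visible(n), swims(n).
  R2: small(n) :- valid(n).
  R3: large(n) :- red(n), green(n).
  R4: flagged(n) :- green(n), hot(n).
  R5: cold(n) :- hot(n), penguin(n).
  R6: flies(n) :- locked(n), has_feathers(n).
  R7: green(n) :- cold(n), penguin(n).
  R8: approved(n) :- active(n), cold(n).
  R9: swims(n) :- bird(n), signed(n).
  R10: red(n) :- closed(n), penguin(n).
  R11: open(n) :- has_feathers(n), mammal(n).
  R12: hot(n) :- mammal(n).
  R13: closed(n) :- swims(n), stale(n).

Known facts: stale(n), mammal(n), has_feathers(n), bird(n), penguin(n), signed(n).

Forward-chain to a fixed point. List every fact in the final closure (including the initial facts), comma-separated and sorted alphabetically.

Round 1 fires R9, R11, R12, giving swims(n), open(n), hot(n).
Round 2 fires R5, R13, giving cold(n), closed(n).
Round 3 fires R7, R10, giving green(n), red(n).
Round 4 fires R3, R4, giving large(n), flagged(n).

bird(n), closed(n), cold(n), flagged(n), green(n), has_feathers(n), hot(n), large(n), mammal(n), open(n), penguin(n), red(n), signed(n), stale(n), swims(n)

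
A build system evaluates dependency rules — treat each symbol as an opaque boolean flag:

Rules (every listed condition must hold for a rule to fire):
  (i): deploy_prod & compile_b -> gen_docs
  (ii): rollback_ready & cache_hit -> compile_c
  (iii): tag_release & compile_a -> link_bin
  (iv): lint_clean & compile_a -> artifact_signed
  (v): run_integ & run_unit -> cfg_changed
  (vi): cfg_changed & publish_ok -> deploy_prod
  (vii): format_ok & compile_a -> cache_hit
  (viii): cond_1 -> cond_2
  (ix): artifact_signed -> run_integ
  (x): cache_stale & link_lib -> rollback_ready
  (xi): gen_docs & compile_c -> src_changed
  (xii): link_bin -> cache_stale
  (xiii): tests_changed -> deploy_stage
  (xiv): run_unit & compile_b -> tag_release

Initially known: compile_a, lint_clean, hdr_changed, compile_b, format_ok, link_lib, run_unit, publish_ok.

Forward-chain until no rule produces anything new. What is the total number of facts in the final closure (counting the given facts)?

[1] (iv) [lint_clean & compile_a -> artifact_signed]; (vii) [format_ok & compile_a -> cache_hit]; (xiv) [run_unit & compile_b -> tag_release]. ⇒ new: artifact_signed, cache_hit, tag_release.
[2] (iii) [tag_release & compile_a -> link_bin]; (ix) [artifact_signed -> run_integ]. ⇒ new: link_bin, run_integ.
[3] (v) [run_integ & run_unit -> cfg_changed]; (xii) [link_bin -> cache_stale]. ⇒ new: cfg_changed, cache_stale.
[4] (vi) [cfg_changed & publish_ok -> deploy_prod]; (x) [cache_stale & link_lib -> rollback_ready]. ⇒ new: deploy_prod, rollback_ready.
[5] (i) [deploy_prod & compile_b -> gen_docs]; (ii) [rollback_ready & cache_hit -> compile_c]. ⇒ new: gen_docs, compile_c.
[6] (xi) [gen_docs & compile_c -> src_changed]. ⇒ new: src_changed.
Closure: {artifact_signed, cache_hit, cache_stale, cfg_changed, compile_a, compile_b, compile_c, deploy_prod, format_ok, gen_docs, hdr_changed, link_bin, link_lib, lint_clean, publish_ok, rollback_ready, run_integ, run_unit, src_changed, tag_release} — 20 facts.

20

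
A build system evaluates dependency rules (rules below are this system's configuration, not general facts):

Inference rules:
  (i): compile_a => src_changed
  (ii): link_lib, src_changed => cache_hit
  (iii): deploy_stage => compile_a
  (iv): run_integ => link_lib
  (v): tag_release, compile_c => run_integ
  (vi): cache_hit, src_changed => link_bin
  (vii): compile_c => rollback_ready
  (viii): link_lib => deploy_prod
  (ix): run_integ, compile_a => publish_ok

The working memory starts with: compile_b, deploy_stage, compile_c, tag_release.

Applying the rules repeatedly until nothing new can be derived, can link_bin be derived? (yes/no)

Round 1 fires (iii), (v), (vii), giving compile_a, run_integ, rollback_ready.
Round 2 fires (i), (iv), (ix), giving src_changed, link_lib, publish_ok.
Round 3 fires (ii), (viii), giving cache_hit, deploy_prod.
Round 4 fires (vi), giving link_bin.
link_bin appears in round 4, so it is derivable.

yes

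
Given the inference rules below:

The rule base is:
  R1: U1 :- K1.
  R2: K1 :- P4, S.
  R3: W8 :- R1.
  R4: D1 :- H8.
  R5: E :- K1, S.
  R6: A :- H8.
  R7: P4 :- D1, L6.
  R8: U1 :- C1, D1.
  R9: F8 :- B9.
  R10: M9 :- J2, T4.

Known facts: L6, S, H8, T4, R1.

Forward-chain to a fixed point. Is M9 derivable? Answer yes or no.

Round 1: R3 [W8 :- R1.]; R4 [D1 :- H8.]; R6 [A :- H8.]. New: W8, D1, A.
Round 2: R7 [P4 :- D1, L6.]. New: P4.
Round 3: R2 [K1 :- P4, S.]. New: K1.
Round 4: R1 [U1 :- K1.]; R5 [E :- K1, S.]. New: U1, E.
Fixed point reached. M9 is concluded only by R10; R10 needs J2 (never derived).

no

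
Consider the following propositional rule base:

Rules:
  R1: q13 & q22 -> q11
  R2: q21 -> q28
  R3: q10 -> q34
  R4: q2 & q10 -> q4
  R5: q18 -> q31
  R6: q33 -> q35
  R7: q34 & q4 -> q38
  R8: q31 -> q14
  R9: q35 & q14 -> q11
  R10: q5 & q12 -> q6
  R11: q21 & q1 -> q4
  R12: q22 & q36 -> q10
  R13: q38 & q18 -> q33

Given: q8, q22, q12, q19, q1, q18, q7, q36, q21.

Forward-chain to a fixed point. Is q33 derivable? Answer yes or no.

[1] R2 [q21 -> q28]; R5 [q18 -> q31]; R11 [q21 & q1 -> q4]; R12 [q22 & q36 -> q10]. ⇒ new: q28, q31, q4, q10.
[2] R3 [q10 -> q34]; R8 [q31 -> q14]. ⇒ new: q34, q14.
[3] R7 [q34 & q4 -> q38]. ⇒ new: q38.
[4] R13 [q38 & q18 -> q33]. ⇒ new: q33.
[5] R6 [q33 -> q35]. ⇒ new: q35.
[6] R9 [q35 & q14 -> q11]. ⇒ new: q11.
q33 appears in round 4, so it is derivable.

yes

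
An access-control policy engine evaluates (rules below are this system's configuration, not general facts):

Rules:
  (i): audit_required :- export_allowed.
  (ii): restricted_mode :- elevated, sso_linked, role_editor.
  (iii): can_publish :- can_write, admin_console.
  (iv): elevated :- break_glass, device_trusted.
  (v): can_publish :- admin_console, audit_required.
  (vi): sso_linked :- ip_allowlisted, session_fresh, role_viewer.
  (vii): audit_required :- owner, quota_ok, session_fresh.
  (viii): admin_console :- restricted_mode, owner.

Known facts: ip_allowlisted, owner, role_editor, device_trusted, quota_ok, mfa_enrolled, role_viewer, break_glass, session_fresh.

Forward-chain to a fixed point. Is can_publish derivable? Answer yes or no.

yes

Round 1 — (iv), (vi), (vii), derive elevated, sso_linked, audit_required.
Round 2 — (ii), derive restricted_mode.
Round 3 — (viii), derive admin_console.
Round 4 — (v), derive can_publish.
can_publish appears in round 4, so it is derivable.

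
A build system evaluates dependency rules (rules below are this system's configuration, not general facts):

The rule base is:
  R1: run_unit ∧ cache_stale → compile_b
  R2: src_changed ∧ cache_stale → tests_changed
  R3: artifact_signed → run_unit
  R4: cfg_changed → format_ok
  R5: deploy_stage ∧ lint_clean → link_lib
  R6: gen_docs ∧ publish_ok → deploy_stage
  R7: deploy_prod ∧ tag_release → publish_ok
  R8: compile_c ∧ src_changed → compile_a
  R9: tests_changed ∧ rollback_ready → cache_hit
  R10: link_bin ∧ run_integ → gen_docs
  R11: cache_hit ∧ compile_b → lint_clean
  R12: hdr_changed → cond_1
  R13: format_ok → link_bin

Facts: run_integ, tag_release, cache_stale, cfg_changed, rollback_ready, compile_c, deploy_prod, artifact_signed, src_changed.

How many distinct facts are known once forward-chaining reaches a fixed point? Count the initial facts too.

21

Round 1 — R2, R3, R4, R7, R8, derive tests_changed, run_unit, format_ok, publish_ok, compile_a.
Round 2 — R1, R9, R13, derive compile_b, cache_hit, link_bin.
Round 3 — R10, R11, derive gen_docs, lint_clean.
Round 4 — R6, derive deploy_stage.
Round 5 — R5, derive link_lib.
Closure: {artifact_signed, cache_hit, cache_stale, cfg_changed, compile_a, compile_b, compile_c, deploy_prod, deploy_stage, format_ok, gen_docs, link_bin, link_lib, lint_clean, publish_ok, rollback_ready, run_integ, run_unit, src_changed, tag_release, tests_changed} — 21 facts.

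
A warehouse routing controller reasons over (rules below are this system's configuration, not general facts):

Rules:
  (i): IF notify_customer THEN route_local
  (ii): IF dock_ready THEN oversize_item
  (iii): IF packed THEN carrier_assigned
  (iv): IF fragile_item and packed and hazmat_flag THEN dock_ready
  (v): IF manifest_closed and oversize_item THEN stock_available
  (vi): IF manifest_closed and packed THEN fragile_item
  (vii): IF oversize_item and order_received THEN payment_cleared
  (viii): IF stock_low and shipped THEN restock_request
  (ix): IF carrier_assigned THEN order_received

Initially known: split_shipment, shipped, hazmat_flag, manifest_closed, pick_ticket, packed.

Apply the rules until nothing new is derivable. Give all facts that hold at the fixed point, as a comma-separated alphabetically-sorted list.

[1] (iii) [IF packed THEN carrier_assigned]; (vi) [IF manifest_closed and packed THEN fragile_item]. ⇒ new: carrier_assigned, fragile_item.
[2] (iv) [IF fragile_item and packed and hazmat_flag THEN dock_ready]; (ix) [IF carrier_assigned THEN order_received]. ⇒ new: dock_ready, order_received.
[3] (ii) [IF dock_ready THEN oversize_item]. ⇒ new: oversize_item.
[4] (v) [IF manifest_closed and oversize_item THEN stock_available]; (vii) [IF oversize_item and order_received THEN payment_cleared]. ⇒ new: stock_available, payment_cleared.

carrier_assigned, dock_ready, fragile_item, hazmat_flag, manifest_closed, order_received, oversize_item, packed, payment_cleared, pick_ticket, shipped, split_shipment, stock_available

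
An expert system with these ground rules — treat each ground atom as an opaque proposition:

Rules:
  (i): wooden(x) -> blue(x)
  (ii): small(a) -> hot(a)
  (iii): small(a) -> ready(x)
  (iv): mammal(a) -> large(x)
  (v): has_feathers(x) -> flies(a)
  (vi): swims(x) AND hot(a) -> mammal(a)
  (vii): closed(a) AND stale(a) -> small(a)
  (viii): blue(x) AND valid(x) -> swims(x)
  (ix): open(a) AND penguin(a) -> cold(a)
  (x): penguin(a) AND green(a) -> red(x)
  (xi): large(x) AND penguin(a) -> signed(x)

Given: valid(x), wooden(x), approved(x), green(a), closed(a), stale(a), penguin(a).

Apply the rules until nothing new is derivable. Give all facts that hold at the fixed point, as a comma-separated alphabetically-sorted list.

approved(x), blue(x), closed(a), green(a), hot(a), large(x), mammal(a), penguin(a), ready(x), red(x), signed(x), small(a), stale(a), swims(x), valid(x), wooden(x)

Round 1: (i) [wooden(x) -> blue(x)]; (vii) [closed(a) AND stale(a) -> small(a)]; (x) [penguin(a) AND green(a) -> red(x)]. New: blue(x), small(a), red(x).
Round 2: (ii) [small(a) -> hot(a)]; (iii) [small(a) -> ready(x)]; (viii) [blue(x) AND valid(x) -> swims(x)]. New: hot(a), ready(x), swims(x).
Round 3: (vi) [swims(x) AND hot(a) -> mammal(a)]. New: mammal(a).
Round 4: (iv) [mammal(a) -> large(x)]. New: large(x).
Round 5: (xi) [large(x) AND penguin(a) -> signed(x)]. New: signed(x).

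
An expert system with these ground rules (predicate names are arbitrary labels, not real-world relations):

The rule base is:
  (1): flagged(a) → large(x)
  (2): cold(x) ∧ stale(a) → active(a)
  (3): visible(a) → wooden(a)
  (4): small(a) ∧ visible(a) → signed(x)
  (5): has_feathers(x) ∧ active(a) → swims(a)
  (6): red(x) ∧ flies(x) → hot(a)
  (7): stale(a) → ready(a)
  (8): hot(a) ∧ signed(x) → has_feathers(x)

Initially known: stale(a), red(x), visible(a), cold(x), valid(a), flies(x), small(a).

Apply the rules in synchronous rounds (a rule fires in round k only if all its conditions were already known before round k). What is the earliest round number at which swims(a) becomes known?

[1] (2) [cold(x) ∧ stale(a) → active(a)]; (3) [visible(a) → wooden(a)]; (4) [small(a) ∧ visible(a) → signed(x)]; (6) [red(x) ∧ flies(x) → hot(a)]; (7) [stale(a) → ready(a)]. ⇒ new: active(a), wooden(a), signed(x), hot(a), ready(a).
[2] (8) [hot(a) ∧ signed(x) → has_feathers(x)]. ⇒ new: has_feathers(x).
[3] (5) [has_feathers(x) ∧ active(a) → swims(a)]. ⇒ new: swims(a).
swims(a) first appears in round 3.

3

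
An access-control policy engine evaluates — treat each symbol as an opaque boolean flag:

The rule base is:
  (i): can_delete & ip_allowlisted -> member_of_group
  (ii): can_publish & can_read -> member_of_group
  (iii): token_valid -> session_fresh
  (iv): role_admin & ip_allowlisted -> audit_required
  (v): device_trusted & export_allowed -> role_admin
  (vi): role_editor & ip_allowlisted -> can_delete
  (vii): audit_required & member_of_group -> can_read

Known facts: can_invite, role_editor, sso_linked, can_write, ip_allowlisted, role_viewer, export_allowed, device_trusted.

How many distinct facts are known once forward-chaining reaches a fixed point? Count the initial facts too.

13

[1] (v) [device_trusted & export_allowed -> role_admin]; (vi) [role_editor & ip_allowlisted -> can_delete]. ⇒ new: role_admin, can_delete.
[2] (i) [can_delete & ip_allowlisted -> member_of_group]; (iv) [role_admin & ip_allowlisted -> audit_required]. ⇒ new: member_of_group, audit_required.
[3] (vii) [audit_required & member_of_group -> can_read]. ⇒ new: can_read.
Closure: {audit_required, can_delete, can_invite, can_read, can_write, device_trusted, export_allowed, ip_allowlisted, member_of_group, role_admin, role_editor, role_viewer, sso_linked} — 13 facts.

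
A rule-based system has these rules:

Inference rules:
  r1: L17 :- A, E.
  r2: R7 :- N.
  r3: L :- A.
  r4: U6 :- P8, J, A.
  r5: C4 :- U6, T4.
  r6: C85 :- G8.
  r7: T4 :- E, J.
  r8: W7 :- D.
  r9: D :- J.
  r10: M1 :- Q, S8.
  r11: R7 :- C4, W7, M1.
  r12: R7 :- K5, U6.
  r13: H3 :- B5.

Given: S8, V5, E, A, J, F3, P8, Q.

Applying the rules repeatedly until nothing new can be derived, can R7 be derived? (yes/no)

Round 1: r1 [L17 :- A, E.]; r3 [L :- A.]; r4 [U6 :- P8, J, A.]; r7 [T4 :- E, J.]; r9 [D :- J.]; r10 [M1 :- Q, S8.]. Adds L17, L, U6, T4, D, M1.
Round 2: r5 [C4 :- U6, T4.]; r8 [W7 :- D.]. Adds C4, W7.
Round 3: r11 [R7 :- C4, W7, M1.]. Adds R7.
R7 appears in round 3, so it is derivable.

yes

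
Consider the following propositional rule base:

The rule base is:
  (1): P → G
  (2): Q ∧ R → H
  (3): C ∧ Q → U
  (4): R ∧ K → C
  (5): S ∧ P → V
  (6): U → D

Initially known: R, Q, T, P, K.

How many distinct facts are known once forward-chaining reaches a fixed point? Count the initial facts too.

10

Round 1: (1) [P → G]; (2) [Q ∧ R → H]; (4) [R ∧ K → C]. Adds G, H, C.
Round 2: (3) [C ∧ Q → U]. Adds U.
Round 3: (6) [U → D]. Adds D.
Closure: {C, D, G, H, K, P, Q, R, T, U} — 10 facts.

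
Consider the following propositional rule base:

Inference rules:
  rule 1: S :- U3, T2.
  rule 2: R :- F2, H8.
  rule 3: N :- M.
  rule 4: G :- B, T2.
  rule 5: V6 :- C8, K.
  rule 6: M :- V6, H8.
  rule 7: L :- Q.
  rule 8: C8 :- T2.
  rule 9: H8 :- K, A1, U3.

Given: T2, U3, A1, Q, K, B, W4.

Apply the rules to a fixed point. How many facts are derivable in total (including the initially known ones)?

15

Round 1 — rule 1, rule 4, rule 7, rule 8, rule 9, derive S, G, L, C8, H8.
Round 2 — rule 5, derive V6.
Round 3 — rule 6, derive M.
Round 4 — rule 3, derive N.
Closure: {A1, B, C8, G, H8, K, L, M, N, Q, S, T2, U3, V6, W4} — 15 facts.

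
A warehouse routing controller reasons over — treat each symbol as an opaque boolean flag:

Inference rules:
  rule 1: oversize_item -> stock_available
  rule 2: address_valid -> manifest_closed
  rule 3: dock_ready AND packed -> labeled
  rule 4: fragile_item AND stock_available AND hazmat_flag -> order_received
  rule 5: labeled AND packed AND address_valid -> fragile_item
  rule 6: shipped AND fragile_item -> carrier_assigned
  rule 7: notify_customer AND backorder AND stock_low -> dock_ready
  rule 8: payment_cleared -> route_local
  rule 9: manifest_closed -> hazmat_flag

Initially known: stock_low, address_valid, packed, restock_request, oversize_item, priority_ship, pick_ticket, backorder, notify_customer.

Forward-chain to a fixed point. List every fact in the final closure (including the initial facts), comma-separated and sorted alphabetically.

address_valid, backorder, dock_ready, fragile_item, hazmat_flag, labeled, manifest_closed, notify_customer, order_received, oversize_item, packed, pick_ticket, priority_ship, restock_request, stock_available, stock_low

[1] rule 1 [oversize_item -> stock_available]; rule 2 [address_valid -> manifest_closed]; rule 7 [notify_customer AND backorder AND stock_low -> dock_ready]. ⇒ new: stock_available, manifest_closed, dock_ready.
[2] rule 3 [dock_ready AND packed -> labeled]; rule 9 [manifest_closed -> hazmat_flag]. ⇒ new: labeled, hazmat_flag.
[3] rule 5 [labeled AND packed AND address_valid -> fragile_item]. ⇒ new: fragile_item.
[4] rule 4 [fragile_item AND stock_available AND hazmat_flag -> order_received]. ⇒ new: order_received.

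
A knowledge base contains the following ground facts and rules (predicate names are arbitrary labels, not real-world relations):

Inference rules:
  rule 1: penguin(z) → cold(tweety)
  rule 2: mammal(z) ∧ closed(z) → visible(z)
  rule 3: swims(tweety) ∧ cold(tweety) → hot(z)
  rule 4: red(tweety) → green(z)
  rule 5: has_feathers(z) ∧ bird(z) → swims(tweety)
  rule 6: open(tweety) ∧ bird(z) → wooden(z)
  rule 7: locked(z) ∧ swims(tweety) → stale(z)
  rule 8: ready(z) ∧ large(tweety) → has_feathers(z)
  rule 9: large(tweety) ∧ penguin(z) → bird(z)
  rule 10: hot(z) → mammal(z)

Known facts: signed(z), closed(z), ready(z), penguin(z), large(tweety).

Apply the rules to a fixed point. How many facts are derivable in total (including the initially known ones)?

12

[1] rule 1 [penguin(z) → cold(tweety)]; rule 8 [ready(z) ∧ large(tweety) → has_feathers(z)]; rule 9 [large(tweety) ∧ penguin(z) → bird(z)]. ⇒ new: cold(tweety), has_feathers(z), bird(z).
[2] rule 5 [has_feathers(z) ∧ bird(z) → swims(tweety)]. ⇒ new: swims(tweety).
[3] rule 3 [swims(tweety) ∧ cold(tweety) → hot(z)]. ⇒ new: hot(z).
[4] rule 10 [hot(z) → mammal(z)]. ⇒ new: mammal(z).
[5] rule 2 [mammal(z) ∧ closed(z) → visible(z)]. ⇒ new: visible(z).
Closure: {bird(z), closed(z), cold(tweety), has_feathers(z), hot(z), large(tweety), mammal(z), penguin(z), ready(z), signed(z), swims(tweety), visible(z)} — 12 facts.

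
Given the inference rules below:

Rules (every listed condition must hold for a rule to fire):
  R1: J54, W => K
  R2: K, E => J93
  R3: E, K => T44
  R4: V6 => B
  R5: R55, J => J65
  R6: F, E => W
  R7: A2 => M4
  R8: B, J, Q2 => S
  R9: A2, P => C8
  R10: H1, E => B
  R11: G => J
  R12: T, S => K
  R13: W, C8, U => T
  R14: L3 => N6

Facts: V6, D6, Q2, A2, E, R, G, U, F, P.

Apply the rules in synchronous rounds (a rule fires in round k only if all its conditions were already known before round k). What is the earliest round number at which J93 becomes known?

4

Round 1 — R4, R6, R7, R9, R11, derive B, W, M4, C8, J.
Round 2 — R8, R13, derive S, T.
Round 3 — R12, derive K.
Round 4 — R2, R3, derive J93, T44.
J93 first appears in round 4.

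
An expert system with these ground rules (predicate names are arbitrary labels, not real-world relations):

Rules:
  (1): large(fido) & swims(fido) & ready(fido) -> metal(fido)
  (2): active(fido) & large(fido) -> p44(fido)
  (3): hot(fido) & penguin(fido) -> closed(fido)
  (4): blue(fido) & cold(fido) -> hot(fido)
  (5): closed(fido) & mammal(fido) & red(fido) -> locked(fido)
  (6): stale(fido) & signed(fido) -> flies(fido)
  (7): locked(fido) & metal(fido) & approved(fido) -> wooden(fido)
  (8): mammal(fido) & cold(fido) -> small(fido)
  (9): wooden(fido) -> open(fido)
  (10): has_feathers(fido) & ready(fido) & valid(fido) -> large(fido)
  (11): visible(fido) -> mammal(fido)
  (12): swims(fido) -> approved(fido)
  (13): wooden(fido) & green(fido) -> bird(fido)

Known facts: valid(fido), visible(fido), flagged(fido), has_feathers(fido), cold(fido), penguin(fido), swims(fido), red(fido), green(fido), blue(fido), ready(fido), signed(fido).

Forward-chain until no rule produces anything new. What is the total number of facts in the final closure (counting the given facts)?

Round 1: (4) [blue(fido) & cold(fido) -> hot(fido)]; (10) [has_feathers(fido) & ready(fido) & valid(fido) -> large(fido)]; (11) [visible(fido) -> mammal(fido)]; (12) [swims(fido) -> approved(fido)]. Adds hot(fido), large(fido), mammal(fido), approved(fido).
Round 2: (1) [large(fido) & swims(fido) & ready(fido) -> metal(fido)]; (3) [hot(fido) & penguin(fido) -> closed(fido)]; (8) [mammal(fido) & cold(fido) -> small(fido)]. Adds metal(fido), closed(fido), small(fido).
Round 3: (5) [closed(fido) & mammal(fido) & red(fido) -> locked(fido)]. Adds locked(fido).
Round 4: (7) [locked(fido) & metal(fido) & approved(fido) -> wooden(fido)]. Adds wooden(fido).
Round 5: (9) [wooden(fido) -> open(fido)]; (13) [wooden(fido) & green(fido) -> bird(fido)]. Adds open(fido), bird(fido).
Closure: {approved(fido), bird(fido), blue(fido), closed(fido), cold(fido), flagged(fido), green(fido), has_feathers(fido), hot(fido), large(fido), locked(fido), mammal(fido), metal(fido), open(fido), penguin(fido), ready(fido), red(fido), signed(fido), small(fido), swims(fido), valid(fido), visible(fido), wooden(fido)} — 23 facts.

23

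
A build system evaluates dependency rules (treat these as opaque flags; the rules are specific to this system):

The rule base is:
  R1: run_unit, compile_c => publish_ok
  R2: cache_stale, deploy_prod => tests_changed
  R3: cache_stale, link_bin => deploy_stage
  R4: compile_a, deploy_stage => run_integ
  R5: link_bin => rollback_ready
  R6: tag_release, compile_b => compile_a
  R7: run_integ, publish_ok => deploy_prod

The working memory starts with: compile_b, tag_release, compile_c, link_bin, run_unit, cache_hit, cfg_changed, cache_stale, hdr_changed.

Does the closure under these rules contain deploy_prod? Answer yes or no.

yes

Round 1: R1 [run_unit, compile_c => publish_ok]; R3 [cache_stale, link_bin => deploy_stage]; R5 [link_bin => rollback_ready]; R6 [tag_release, compile_b => compile_a]. Adds publish_ok, deploy_stage, rollback_ready, compile_a.
Round 2: R4 [compile_a, deploy_stage => run_integ]. Adds run_integ.
Round 3: R7 [run_integ, publish_ok => deploy_prod]. Adds deploy_prod.
Round 4: R2 [cache_stale, deploy_prod => tests_changed]. Adds tests_changed.
deploy_prod appears in round 3, so it is derivable.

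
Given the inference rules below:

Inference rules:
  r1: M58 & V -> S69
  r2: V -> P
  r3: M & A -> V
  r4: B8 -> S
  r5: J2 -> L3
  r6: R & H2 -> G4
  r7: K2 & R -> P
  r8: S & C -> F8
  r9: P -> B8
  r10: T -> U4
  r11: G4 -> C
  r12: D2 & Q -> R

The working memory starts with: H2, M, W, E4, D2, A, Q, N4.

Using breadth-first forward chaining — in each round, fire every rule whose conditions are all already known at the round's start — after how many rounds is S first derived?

4

Round 1 fires r3, r12, giving V, R.
Round 2 fires r2, r6, giving P, G4.
Round 3 fires r9, r11, giving B8, C.
Round 4 fires r4, giving S.
S first appears in round 4.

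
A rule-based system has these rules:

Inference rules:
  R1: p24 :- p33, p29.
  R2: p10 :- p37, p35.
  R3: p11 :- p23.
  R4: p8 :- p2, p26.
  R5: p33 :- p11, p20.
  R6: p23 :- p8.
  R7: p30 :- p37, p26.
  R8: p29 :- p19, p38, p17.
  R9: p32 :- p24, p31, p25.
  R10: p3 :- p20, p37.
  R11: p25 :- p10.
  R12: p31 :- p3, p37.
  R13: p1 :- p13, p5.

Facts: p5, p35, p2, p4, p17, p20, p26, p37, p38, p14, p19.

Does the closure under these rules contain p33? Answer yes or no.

yes

Round 1: R2 [p10 :- p37, p35.]; R4 [p8 :- p2, p26.]; R7 [p30 :- p37, p26.]; R8 [p29 :- p19, p38, p17.]; R10 [p3 :- p20, p37.]. Adds p10, p8, p30, p29, p3.
Round 2: R6 [p23 :- p8.]; R11 [p25 :- p10.]; R12 [p31 :- p3, p37.]. Adds p23, p25, p31.
Round 3: R3 [p11 :- p23.]. Adds p11.
Round 4: R5 [p33 :- p11, p20.]. Adds p33.
Round 5: R1 [p24 :- p33, p29.]. Adds p24.
Round 6: R9 [p32 :- p24, p31, p25.]. Adds p32.
p33 appears in round 4, so it is derivable.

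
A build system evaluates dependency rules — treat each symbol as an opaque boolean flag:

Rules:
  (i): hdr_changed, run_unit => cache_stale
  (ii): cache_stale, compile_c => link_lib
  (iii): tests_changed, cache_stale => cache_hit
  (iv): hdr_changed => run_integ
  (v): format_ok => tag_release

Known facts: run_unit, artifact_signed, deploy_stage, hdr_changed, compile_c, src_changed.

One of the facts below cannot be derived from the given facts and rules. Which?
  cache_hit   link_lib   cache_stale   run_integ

cache_hit

Round 1 — (i), (iv), derive cache_stale, run_integ.
Round 2 — (ii), derive link_lib.
Derived: cache_stale (round 1), link_lib (round 2), run_integ (round 1). cache_hit never appears in any round.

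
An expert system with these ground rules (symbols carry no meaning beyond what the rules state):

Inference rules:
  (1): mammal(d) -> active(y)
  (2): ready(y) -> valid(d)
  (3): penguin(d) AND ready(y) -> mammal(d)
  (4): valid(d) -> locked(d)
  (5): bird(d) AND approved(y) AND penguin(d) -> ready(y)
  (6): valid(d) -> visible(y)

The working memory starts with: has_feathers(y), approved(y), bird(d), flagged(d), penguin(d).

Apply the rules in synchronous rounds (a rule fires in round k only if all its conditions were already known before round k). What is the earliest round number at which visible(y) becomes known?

3

[1] (5) [bird(d) AND approved(y) AND penguin(d) -> ready(y)]. ⇒ new: ready(y).
[2] (2) [ready(y) -> valid(d)]; (3) [penguin(d) AND ready(y) -> mammal(d)]. ⇒ new: valid(d), mammal(d).
[3] (1) [mammal(d) -> active(y)]; (4) [valid(d) -> locked(d)]; (6) [valid(d) -> visible(y)]. ⇒ new: active(y), locked(d), visible(y).
visible(y) first appears in round 3.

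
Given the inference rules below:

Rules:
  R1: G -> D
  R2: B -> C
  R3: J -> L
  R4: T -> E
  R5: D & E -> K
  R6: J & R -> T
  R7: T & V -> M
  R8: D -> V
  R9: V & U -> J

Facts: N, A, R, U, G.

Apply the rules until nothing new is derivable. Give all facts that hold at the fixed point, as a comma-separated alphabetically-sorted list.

Round 1: R1 [G -> D]. Adds D.
Round 2: R8 [D -> V]. Adds V.
Round 3: R9 [V & U -> J]. Adds J.
Round 4: R3 [J -> L]; R6 [J & R -> T]. Adds L, T.
Round 5: R4 [T -> E]; R7 [T & V -> M]. Adds E, M.
Round 6: R5 [D & E -> K]. Adds K.

A, D, E, G, J, K, L, M, N, R, T, U, V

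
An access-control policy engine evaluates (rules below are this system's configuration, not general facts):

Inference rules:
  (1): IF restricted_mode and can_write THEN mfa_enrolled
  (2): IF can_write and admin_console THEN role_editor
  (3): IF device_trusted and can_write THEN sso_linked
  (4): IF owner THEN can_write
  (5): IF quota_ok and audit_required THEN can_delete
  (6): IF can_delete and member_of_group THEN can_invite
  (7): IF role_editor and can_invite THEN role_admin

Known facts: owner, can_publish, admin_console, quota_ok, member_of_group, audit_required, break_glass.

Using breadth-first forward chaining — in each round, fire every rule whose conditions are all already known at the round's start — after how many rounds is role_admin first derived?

3

Round 1 — (4), (5), derive can_write, can_delete.
Round 2 — (2), (6), derive role_editor, can_invite.
Round 3 — (7), derive role_admin.
role_admin first appears in round 3.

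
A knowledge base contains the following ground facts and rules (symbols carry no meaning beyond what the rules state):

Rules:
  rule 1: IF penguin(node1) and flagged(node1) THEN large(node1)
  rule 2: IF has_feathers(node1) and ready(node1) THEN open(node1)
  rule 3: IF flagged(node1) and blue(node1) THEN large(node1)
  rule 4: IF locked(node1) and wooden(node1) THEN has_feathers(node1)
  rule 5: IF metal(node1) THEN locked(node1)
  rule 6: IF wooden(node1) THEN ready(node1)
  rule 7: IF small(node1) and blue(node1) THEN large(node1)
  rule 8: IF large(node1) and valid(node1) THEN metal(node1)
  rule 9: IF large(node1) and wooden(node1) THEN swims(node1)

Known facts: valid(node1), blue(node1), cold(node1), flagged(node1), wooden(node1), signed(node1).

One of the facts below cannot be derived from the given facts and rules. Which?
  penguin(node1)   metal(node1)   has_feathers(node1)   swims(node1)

[1] rule 3 [IF flagged(node1) and blue(node1) THEN large(node1)]; rule 6 [IF wooden(node1) THEN ready(node1)]. ⇒ new: large(node1), ready(node1).
[2] rule 8 [IF large(node1) and valid(node1) THEN metal(node1)]; rule 9 [IF large(node1) and wooden(node1) THEN swims(node1)]. ⇒ new: metal(node1), swims(node1).
[3] rule 5 [IF metal(node1) THEN locked(node1)]. ⇒ new: locked(node1).
[4] rule 4 [IF locked(node1) and wooden(node1) THEN has_feathers(node1)]. ⇒ new: has_feathers(node1).
[5] rule 2 [IF has_feathers(node1) and ready(node1) THEN open(node1)]. ⇒ new: open(node1).
Derived: swims(node1) (round 2), has_feathers(node1) (round 4), metal(node1) (round 2). penguin(node1) never appears in any round.

penguin(node1)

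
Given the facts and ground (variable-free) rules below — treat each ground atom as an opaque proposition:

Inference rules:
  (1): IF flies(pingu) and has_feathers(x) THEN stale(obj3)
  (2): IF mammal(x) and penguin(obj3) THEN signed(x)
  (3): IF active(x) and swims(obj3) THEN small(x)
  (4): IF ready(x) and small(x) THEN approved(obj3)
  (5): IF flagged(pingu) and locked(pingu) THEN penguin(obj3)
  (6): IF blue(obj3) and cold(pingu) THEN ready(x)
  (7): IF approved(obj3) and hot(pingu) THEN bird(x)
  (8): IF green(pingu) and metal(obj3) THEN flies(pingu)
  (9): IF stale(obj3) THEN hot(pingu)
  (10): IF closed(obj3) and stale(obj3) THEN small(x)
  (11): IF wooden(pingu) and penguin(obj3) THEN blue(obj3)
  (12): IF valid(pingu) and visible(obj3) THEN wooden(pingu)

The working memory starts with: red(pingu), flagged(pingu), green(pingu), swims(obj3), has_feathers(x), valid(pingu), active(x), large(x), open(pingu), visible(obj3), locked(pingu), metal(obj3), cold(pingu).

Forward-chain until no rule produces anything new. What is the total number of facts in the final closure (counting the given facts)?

23

Round 1: (3) [IF active(x) and swims(obj3) THEN small(x)]; (5) [IF flagged(pingu) and locked(pingu) THEN penguin(obj3)]; (8) [IF green(pingu) and metal(obj3) THEN flies(pingu)]; (12) [IF valid(pingu) and visible(obj3) THEN wooden(pingu)]. Adds small(x), penguin(obj3), flies(pingu), wooden(pingu).
Round 2: (1) [IF flies(pingu) and has_feathers(x) THEN stale(obj3)]; (11) [IF wooden(pingu) and penguin(obj3) THEN blue(obj3)]. Adds stale(obj3), blue(obj3).
Round 3: (6) [IF blue(obj3) and cold(pingu) THEN ready(x)]; (9) [IF stale(obj3) THEN hot(pingu)]. Adds ready(x), hot(pingu).
Round 4: (4) [IF ready(x) and small(x) THEN approved(obj3)]. Adds approved(obj3).
Round 5: (7) [IF approved(obj3) and hot(pingu) THEN bird(x)]. Adds bird(x).
Closure: {active(x), approved(obj3), bird(x), blue(obj3), cold(pingu), flagged(pingu), flies(pingu), green(pingu), has_feathers(x), hot(pingu), large(x), locked(pingu), metal(obj3), open(pingu), penguin(obj3), ready(x), red(pingu), small(x), stale(obj3), swims(obj3), valid(pingu), visible(obj3), wooden(pingu)} — 23 facts.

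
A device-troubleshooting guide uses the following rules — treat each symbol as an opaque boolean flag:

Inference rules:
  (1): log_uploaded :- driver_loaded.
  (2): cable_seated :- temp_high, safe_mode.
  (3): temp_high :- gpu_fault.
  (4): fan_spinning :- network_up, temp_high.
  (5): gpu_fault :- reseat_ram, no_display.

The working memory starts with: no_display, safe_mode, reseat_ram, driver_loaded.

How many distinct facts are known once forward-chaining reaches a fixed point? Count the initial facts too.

Round 1: (1) [log_uploaded :- driver_loaded.]; (5) [gpu_fault :- reseat_ram, no_display.]. New: log_uploaded, gpu_fault.
Round 2: (3) [temp_high :- gpu_fault.]. New: temp_high.
Round 3: (2) [cable_seated :- temp_high, safe_mode.]. New: cable_seated.
Closure: {cable_seated, driver_loaded, gpu_fault, log_uploaded, no_display, reseat_ram, safe_mode, temp_high} — 8 facts.

8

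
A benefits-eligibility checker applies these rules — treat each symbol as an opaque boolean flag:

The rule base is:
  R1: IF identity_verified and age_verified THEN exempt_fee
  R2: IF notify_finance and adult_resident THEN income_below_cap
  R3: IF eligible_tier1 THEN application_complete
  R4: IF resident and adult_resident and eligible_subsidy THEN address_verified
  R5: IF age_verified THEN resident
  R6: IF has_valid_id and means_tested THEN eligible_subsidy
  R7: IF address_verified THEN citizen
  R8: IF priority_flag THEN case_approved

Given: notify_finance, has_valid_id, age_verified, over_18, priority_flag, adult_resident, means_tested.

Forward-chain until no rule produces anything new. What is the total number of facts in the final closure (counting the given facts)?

Round 1 fires R2, R5, R6, R8, giving income_below_cap, resident, eligible_subsidy, case_approved.
Round 2 fires R4, giving address_verified.
Round 3 fires R7, giving citizen.
Closure: {address_verified, adult_resident, age_verified, case_approved, citizen, eligible_subsidy, has_valid_id, income_below_cap, means_tested, notify_finance, over_18, priority_flag, resident} — 13 facts.

13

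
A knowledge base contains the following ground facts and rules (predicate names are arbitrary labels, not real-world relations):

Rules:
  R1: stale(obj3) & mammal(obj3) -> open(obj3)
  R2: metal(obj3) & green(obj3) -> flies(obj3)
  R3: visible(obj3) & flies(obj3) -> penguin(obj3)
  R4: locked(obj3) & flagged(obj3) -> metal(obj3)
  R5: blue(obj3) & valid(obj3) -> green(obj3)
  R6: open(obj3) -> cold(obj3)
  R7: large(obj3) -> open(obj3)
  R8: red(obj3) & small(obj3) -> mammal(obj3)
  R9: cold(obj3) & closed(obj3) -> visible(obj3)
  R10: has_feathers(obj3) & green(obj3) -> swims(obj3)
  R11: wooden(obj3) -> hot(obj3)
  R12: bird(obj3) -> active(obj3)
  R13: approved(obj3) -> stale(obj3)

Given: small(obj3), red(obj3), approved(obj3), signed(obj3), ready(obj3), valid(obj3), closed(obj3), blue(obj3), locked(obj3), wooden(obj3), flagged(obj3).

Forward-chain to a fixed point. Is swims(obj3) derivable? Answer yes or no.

Round 1: R4 [locked(obj3) & flagged(obj3) -> metal(obj3)]; R5 [blue(obj3) & valid(obj3) -> green(obj3)]; R8 [red(obj3) & small(obj3) -> mammal(obj3)]; R11 [wooden(obj3) -> hot(obj3)]; R13 [approved(obj3) -> stale(obj3)]. New: metal(obj3), green(obj3), mammal(obj3), hot(obj3), stale(obj3).
Round 2: R1 [stale(obj3) & mammal(obj3) -> open(obj3)]; R2 [metal(obj3) & green(obj3) -> flies(obj3)]. New: open(obj3), flies(obj3).
Round 3: R6 [open(obj3) -> cold(obj3)]. New: cold(obj3).
Round 4: R9 [cold(obj3) & closed(obj3) -> visible(obj3)]. New: visible(obj3).
Round 5: R3 [visible(obj3) & flies(obj3) -> penguin(obj3)]. New: penguin(obj3).
Fixed point reached. swims(obj3) is concluded only by R10; R10 needs has_feathers(obj3) (never derived).

no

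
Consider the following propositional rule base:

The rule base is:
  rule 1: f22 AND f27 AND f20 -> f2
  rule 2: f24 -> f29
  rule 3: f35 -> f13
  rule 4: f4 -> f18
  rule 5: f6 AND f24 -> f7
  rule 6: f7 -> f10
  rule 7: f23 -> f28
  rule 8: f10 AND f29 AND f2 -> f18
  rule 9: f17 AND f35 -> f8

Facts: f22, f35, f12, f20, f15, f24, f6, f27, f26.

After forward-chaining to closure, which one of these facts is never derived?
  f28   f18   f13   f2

[1] rule 1 [f22 AND f27 AND f20 -> f2]; rule 2 [f24 -> f29]; rule 3 [f35 -> f13]; rule 5 [f6 AND f24 -> f7]. ⇒ new: f2, f29, f13, f7.
[2] rule 6 [f7 -> f10]. ⇒ new: f10.
[3] rule 8 [f10 AND f29 AND f2 -> f18]. ⇒ new: f18.
Derived: f18 (round 3), f13 (round 1), f2 (round 1). f28 never appears in any round.

f28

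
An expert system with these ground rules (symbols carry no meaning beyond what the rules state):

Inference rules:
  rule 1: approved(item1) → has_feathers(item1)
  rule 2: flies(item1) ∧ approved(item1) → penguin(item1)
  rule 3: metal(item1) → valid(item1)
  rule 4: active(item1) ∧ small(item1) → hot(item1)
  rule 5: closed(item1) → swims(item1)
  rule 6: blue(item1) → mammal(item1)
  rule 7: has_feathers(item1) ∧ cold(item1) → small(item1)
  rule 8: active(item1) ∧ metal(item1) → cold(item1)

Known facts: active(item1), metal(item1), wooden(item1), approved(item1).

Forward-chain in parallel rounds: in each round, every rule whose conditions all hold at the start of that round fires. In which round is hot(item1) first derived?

Round 1 fires rule 1, rule 3, rule 8, giving has_feathers(item1), valid(item1), cold(item1).
Round 2 fires rule 7, giving small(item1).
Round 3 fires rule 4, giving hot(item1).
hot(item1) first appears in round 3.

3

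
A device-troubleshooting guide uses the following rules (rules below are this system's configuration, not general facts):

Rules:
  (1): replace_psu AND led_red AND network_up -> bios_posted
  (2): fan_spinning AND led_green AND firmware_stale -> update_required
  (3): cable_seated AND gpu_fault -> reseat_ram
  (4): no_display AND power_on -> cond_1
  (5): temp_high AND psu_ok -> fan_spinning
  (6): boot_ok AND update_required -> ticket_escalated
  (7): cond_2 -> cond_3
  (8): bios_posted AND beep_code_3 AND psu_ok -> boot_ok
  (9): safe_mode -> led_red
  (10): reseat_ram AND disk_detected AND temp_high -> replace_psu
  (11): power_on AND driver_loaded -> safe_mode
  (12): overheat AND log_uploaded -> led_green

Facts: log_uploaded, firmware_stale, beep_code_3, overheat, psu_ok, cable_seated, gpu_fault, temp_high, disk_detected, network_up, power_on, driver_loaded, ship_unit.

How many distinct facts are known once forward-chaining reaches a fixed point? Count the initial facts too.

23

Round 1: (3) [cable_seated AND gpu_fault -> reseat_ram]; (5) [temp_high AND psu_ok -> fan_spinning]; (11) [power_on AND driver_loaded -> safe_mode]; (12) [overheat AND log_uploaded -> led_green]. Adds reseat_ram, fan_spinning, safe_mode, led_green.
Round 2: (2) [fan_spinning AND led_green AND firmware_stale -> update_required]; (9) [safe_mode -> led_red]; (10) [reseat_ram AND disk_detected AND temp_high -> replace_psu]. Adds update_required, led_red, replace_psu.
Round 3: (1) [replace_psu AND led_red AND network_up -> bios_posted]. Adds bios_posted.
Round 4: (8) [bios_posted AND beep_code_3 AND psu_ok -> boot_ok]. Adds boot_ok.
Round 5: (6) [boot_ok AND update_required -> ticket_escalated]. Adds ticket_escalated.
Closure: {beep_code_3, bios_posted, boot_ok, cable_seated, disk_detected, driver_loaded, fan_spinning, firmware_stale, gpu_fault, led_green, led_red, log_uploaded, network_up, overheat, power_on, psu_ok, replace_psu, reseat_ram, safe_mode, ship_unit, temp_high, ticket_escalated, update_required} — 23 facts.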